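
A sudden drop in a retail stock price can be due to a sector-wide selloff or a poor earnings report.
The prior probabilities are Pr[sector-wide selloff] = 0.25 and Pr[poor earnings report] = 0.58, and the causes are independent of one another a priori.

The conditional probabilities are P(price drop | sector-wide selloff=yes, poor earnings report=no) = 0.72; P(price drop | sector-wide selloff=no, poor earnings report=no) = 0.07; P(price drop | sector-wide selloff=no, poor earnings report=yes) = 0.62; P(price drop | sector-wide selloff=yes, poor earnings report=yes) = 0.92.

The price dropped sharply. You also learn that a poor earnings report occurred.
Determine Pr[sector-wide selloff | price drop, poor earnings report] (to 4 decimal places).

Pr[sector-wide selloff | price drop, poor earnings report] ≈ 0.3309

Sum P(price drop|·) weighted by the priors over both values of sector-wide selloff:
  P(price drop | poor earnings report) = 0.62·0.75 + 0.92·0.25
        = 0.465000 + 0.230000 = 0.695000
Configurations with sector-wide selloff contribute 0.230000, so
  P(sector-wide selloff | price drop, poor earnings report) = 0.230000 / 0.695000 ≈ 0.3309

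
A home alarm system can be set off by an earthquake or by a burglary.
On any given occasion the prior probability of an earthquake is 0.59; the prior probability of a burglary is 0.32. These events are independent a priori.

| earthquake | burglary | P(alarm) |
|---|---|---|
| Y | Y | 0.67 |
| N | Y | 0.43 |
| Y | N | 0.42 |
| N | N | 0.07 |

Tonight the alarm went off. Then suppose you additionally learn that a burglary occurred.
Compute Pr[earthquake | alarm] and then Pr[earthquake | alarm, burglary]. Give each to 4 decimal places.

Enumerate the 4 (earthquake, burglary) configurations and weight by the priors:
  P(alarm) = 0.07×0.41×0.68 + 0.43×0.41×0.32 + 0.42×0.59×0.68 + 0.67×0.59×0.32
        = 0.019516 + 0.056416 + 0.168504 + 0.126496 = 0.370932
The terms with earthquake present sum to 0.295000, so
  P(earthquake | alarm) = 0.295000 / 0.370932 ≈ 0.7953

Now condition on the additional information:
Weight on earthquake=true, given the evidence: 0.67·0.59 = 0.395300
The normalizing constant is 0.43·0.41 + 0.67·0.59 = 0.571600
Posterior = 0.395300 / 0.571600 ≈ 0.6916
This is intercausal reasoning (explaining away): once burglary accounts for the alarm, earthquake becomes less likely.

Pr[earthquake | alarm] ≈ 0.7953; Pr[earthquake | alarm, burglary] ≈ 0.6916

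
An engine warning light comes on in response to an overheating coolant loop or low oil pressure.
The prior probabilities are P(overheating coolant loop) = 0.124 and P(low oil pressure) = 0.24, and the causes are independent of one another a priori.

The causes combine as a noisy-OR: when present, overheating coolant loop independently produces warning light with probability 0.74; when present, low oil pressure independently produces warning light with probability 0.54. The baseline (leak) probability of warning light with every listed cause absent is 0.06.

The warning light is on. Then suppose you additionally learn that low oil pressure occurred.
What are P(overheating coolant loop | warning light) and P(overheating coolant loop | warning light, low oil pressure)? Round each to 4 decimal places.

Under noisy-OR, P(warning light | causes) = 1 − (1−0.06)·∏(1−qᵢ) over the active causes.
Enumerate the 4 (overheating coolant loop, low oil pressure) configurations and weight by the priors:
  P(warning light) = 0.06*0.876*0.76 + 0.5676*0.876*0.24 + 0.7556*0.124*0.76 + 0.887576*0.124*0.24
        = 0.039946 + 0.119332 + 0.071208 + 0.026414 = 0.256900
The terms with overheating coolant loop present sum to 0.097622, so
  P(overheating coolant loop | warning light) = 0.097622 / 0.256900 ≈ 0.3800

Now condition on the additional information:
Numerator (weight on configurations with overheating coolant loop): 0.887576*0.124 = 0.110059
Normalizer over all consistent configurations: 0.5676*0.876 + 0.887576*0.124 = 0.607277
P(overheating coolant loop | warning light, low oil pressure) = 0.110059/0.607277 ≈ 0.1812
This is intercausal reasoning (explaining away): once low oil pressure accounts for the warning light, overheating coolant loop becomes less likely.

P(overheating coolant loop | warning light) ≈ 0.3800; P(overheating coolant loop | warning light, low oil pressure) ≈ 0.1812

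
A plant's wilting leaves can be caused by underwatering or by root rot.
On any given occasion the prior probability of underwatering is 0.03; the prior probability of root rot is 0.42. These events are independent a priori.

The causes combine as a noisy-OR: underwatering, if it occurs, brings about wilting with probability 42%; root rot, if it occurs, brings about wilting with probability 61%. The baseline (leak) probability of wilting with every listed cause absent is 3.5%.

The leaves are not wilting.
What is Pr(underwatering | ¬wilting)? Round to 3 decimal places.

Pr(underwatering | ¬wilting) ≈ 0.018

Under noisy-OR, P(wilting | causes) = 1 − (1−0.035)·∏(1−qᵢ) over the active causes.
P(¬wilting) = 0.965×0.97×0.58 + 0.37635×0.97×0.42 + 0.5597×0.03×0.58 + 0.218283×0.03×0.42 = 0.542909 + 0.153325 + 0.009739 + 0.002750 = 0.708723
Of this, 0.012489 comes from 0.009739 + 0.002750 (the underwatering=true cases).
P(underwatering | ¬wilting) = 0.012489 / 0.708723 ≈ 0.018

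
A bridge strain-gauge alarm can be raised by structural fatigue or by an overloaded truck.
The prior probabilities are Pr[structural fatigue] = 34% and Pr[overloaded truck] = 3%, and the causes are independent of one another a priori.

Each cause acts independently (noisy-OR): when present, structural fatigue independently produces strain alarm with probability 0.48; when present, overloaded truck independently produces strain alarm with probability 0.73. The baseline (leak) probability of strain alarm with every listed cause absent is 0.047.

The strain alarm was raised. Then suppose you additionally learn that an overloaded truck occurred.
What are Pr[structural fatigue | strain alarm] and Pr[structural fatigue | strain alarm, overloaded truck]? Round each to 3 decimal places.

Pr[structural fatigue | strain alarm] ≈ 0.796; Pr[structural fatigue | strain alarm, overloaded truck] ≈ 0.375

Under noisy-OR, P(strain alarm | causes) = 1 − (1−0.047)·∏(1−qᵢ) over the active causes.
P(strain alarm) = 0.047×0.66×0.97 + 0.74269×0.66×0.03 + 0.50444×0.34×0.97 + 0.866199×0.34×0.03 = 0.030089 + 0.014705 + 0.166364 + 0.008835 = 0.219993
The structural fatigue-present share is 0.166364 + 0.008835 = 0.175199.
So P(structural fatigue | strain alarm) = 0.175199/0.219993 ≈ 0.796.

Now also conditioning on overloaded truck=true:
Numerator (weight on configurations with structural fatigue): 0.866199·0.34 = 0.294508
The normalizing constant is 0.74269·0.66 + 0.866199·0.34 = 0.784683
Posterior = 0.294508 / 0.784683 ≈ 0.375
The drop from 0.796 to 0.375 is the explaining-away (discounting) effect.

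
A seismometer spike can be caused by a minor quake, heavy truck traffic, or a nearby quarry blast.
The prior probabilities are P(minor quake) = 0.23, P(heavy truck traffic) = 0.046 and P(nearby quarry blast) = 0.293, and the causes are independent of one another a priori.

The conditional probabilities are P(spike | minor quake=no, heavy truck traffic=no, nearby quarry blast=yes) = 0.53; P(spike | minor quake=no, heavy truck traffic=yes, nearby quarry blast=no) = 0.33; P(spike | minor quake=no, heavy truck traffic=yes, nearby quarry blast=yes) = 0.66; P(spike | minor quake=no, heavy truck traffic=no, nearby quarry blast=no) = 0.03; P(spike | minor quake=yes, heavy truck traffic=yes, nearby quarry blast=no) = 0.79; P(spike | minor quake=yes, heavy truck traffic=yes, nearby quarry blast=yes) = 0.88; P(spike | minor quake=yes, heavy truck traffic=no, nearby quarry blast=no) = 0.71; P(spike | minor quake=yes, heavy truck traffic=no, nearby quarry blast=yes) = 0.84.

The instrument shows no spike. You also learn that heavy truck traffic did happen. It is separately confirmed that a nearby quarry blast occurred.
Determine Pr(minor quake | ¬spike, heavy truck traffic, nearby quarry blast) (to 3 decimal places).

Numerator (weight on configurations with minor quake): 0.12·0.23 = 0.027600
Denominator P(¬spike | heavy truck traffic, nearby quarry blast): 0.34·0.77 + 0.12·0.23 = 0.289400
P(minor quake | ¬spike, heavy truck traffic, nearby quarry blast) = 0.027600/0.289400 ≈ 0.095

Pr(minor quake | ¬spike, heavy truck traffic, nearby quarry blast) ≈ 0.095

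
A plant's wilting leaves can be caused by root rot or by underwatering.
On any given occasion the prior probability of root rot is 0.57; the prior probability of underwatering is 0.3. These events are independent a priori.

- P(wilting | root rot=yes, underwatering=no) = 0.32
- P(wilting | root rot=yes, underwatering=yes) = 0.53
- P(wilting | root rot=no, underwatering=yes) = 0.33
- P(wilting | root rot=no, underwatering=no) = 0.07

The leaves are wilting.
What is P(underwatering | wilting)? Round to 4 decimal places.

P(underwatering | wilting) ≈ 0.4724

Weight on underwatering=true, given the evidence: 0.042570 + 0.090630 = 0.133200
The normalizing constant is 0.07*0.43*0.7 + 0.33*0.43*0.3 + 0.32*0.57*0.7 + 0.53*0.57*0.3 = 0.281950
Posterior = 0.133200 / 0.281950 ≈ 0.4724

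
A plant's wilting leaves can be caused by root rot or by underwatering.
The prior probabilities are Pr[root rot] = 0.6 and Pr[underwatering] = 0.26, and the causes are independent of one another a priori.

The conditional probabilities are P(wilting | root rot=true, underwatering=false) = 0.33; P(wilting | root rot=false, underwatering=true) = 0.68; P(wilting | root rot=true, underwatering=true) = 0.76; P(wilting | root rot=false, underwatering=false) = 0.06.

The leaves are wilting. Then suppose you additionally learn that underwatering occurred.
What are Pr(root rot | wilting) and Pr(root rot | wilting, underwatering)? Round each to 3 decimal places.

P(wilting) = 0.06×0.4×0.74 + 0.68×0.4×0.26 + 0.33×0.6×0.74 + 0.76×0.6×0.26 = 0.017760 + 0.070720 + 0.146520 + 0.118560 = 0.353560
The root rot-present share is 0.146520 + 0.118560 = 0.265080.
So P(root rot | wilting) = 0.265080/0.353560 ≈ 0.750.

Now condition on the additional information:
By total probability over both values of root rot:
  P(wilting | underwatering) = 0.68*0.4 + 0.76*0.6
        = 0.272000 + 0.456000 = 0.728000
Keeping only the root rot-present terms gives 0.456000, so
  P(root rot | wilting, underwatering) = 0.456000 / 0.728000 ≈ 0.626

Pr(root rot | wilting) ≈ 0.750; Pr(root rot | wilting, underwatering) ≈ 0.626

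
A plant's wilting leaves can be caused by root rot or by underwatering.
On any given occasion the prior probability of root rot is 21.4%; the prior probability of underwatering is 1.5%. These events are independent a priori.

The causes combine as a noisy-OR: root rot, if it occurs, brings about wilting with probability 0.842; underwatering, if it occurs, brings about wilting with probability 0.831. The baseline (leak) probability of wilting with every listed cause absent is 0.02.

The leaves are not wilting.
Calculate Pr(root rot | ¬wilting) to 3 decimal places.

Pr(root rot | ¬wilting) ≈ 0.041

Under noisy-OR, P(wilting | causes) = 1 − (1−0.02)·∏(1−qᵢ) over the active causes.
For the numerator, keep only root rot=true terms: 0.032639 + 0.000084 = 0.032723
Normalizer over all consistent configurations: 0.98*0.786*0.985 + 0.16562*0.786*0.015 + 0.15484*0.214*0.985 + 0.026168*0.214*0.015 = 0.793402
Posterior = 0.032723 / 0.793402 ≈ 0.041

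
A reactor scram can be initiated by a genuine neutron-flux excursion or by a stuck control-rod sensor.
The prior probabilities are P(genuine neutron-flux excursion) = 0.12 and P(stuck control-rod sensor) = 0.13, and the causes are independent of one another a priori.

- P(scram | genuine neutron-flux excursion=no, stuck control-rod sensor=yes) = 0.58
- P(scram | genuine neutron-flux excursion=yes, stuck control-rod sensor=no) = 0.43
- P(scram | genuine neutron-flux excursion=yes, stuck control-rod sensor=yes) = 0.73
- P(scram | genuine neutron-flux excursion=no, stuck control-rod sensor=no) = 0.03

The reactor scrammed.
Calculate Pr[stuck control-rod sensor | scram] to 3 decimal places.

Pr[stuck control-rod sensor | scram] ≈ 0.534

Weight on stuck control-rod sensor=true, given the evidence: 0.066352 + 0.011388 = 0.077740
Denominator P(scram): 0.03×0.88×0.87 + 0.58×0.88×0.13 + 0.43×0.12×0.87 + 0.73×0.12×0.13 = 0.145600
Posterior = 0.077740 / 0.145600 ≈ 0.534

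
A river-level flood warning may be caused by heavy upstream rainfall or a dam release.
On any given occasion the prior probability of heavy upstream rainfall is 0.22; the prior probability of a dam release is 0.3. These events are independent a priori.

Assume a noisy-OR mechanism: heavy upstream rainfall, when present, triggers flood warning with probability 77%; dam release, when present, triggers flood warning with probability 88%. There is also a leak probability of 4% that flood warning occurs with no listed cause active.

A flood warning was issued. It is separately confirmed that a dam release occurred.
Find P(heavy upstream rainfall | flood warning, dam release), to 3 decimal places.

Under noisy-OR, P(flood warning | causes) = 1 − (1−0.04)·∏(1−qᵢ) over the active causes.
Sum P(flood warning|·) weighted by the priors over both values of heavy upstream rainfall:
  P(flood warning | dam release) = 0.8848*0.78 + 0.973504*0.22
        = 0.690144 + 0.214171 = 0.904315
Configurations with heavy upstream rainfall contribute 0.214171, so
  P(heavy upstream rainfall | flood warning, dam release) = 0.214171 / 0.904315 ≈ 0.237

P(heavy upstream rainfall | flood warning, dam release) ≈ 0.237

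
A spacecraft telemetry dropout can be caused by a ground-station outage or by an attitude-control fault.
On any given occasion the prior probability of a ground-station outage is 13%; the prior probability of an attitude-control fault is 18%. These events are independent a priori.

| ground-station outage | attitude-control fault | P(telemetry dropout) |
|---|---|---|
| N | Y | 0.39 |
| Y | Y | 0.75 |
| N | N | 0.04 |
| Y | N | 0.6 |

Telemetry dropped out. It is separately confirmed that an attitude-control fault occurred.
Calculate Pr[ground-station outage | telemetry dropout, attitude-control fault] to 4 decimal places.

P(telemetry dropout | attitude-control fault) = 0.39·0.87 + 0.75·0.13 = 0.339300 + 0.097500 = 0.436800
Restricting to configurations with ground-station outage present: 0.75·0.13 = 0.097500.
Hence the posterior is 0.097500/0.436800 ≈ 0.2232.

Pr[ground-station outage | telemetry dropout, attitude-control fault] ≈ 0.2232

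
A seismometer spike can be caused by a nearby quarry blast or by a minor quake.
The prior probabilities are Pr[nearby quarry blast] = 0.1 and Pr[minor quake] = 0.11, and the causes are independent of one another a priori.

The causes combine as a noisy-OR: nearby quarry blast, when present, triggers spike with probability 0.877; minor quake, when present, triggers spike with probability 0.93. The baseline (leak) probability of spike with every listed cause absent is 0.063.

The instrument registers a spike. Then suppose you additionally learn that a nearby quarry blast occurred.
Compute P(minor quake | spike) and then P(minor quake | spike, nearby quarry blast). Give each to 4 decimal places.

Under noisy-OR, P(spike | causes) = 1 − (1−0.063)·∏(1−qᵢ) over the active causes.
P(spike) = 0.063×0.9×0.89 + 0.93441×0.9×0.11 + 0.884749×0.1×0.89 + 0.991932×0.1×0.11 = 0.050463 + 0.092507 + 0.078743 + 0.010911 = 0.232624
The minor quake-present share is 0.092507 + 0.010911 = 0.103418.
So P(minor quake | spike) = 0.103418/0.232624 ≈ 0.4446.

Now condition on the additional information:
Sum P(spike|·) weighted by the priors over both values of minor quake:
  P(spike | nearby quarry blast) = 0.884749×0.89 + 0.991932×0.11
        = 0.787427 + 0.109113 = 0.896540
Keeping only the minor quake-present terms gives 0.109113, so
  P(minor quake | spike, nearby quarry blast) = 0.109113 / 0.896540 ≈ 0.1217
Conditioning on nearby quarry blast lowers the posterior on minor quake: the classic explaining-away effect in a common-effect structure.

P(minor quake | spike) ≈ 0.4446; P(minor quake | spike, nearby quarry blast) ≈ 0.1217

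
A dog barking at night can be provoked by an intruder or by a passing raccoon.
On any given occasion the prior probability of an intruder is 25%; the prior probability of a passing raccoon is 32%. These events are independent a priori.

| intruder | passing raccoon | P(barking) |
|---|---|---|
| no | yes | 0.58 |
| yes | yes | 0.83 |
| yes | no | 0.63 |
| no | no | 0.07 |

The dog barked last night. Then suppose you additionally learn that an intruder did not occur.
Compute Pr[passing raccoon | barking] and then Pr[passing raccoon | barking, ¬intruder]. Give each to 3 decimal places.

Sum P(barking|·) weighted by the priors over the 4 (intruder, passing raccoon) configurations:
  P(barking) = 0.07×0.75×0.68 + 0.58×0.75×0.32 + 0.63×0.25×0.68 + 0.83×0.25×0.32
        = 0.035700 + 0.139200 + 0.107100 + 0.066400 = 0.348400
Configurations with passing raccoon contribute 0.205600, so
  P(passing raccoon | barking) = 0.205600 / 0.348400 ≈ 0.590

Now condition on the additional information:
Numerator (weight on configurations with passing raccoon): 0.58×0.32 = 0.185600
Denominator P(barking | ¬intruder): 0.07×0.68 + 0.58×0.32 = 0.233200
P(passing raccoon | barking, ¬intruder) = 0.185600/0.233200 ≈ 0.796
With intruder excluded, passing raccoon must carry more of the explanatory weight for the barking.

Pr[passing raccoon | barking] ≈ 0.590; Pr[passing raccoon | barking, ¬intruder] ≈ 0.796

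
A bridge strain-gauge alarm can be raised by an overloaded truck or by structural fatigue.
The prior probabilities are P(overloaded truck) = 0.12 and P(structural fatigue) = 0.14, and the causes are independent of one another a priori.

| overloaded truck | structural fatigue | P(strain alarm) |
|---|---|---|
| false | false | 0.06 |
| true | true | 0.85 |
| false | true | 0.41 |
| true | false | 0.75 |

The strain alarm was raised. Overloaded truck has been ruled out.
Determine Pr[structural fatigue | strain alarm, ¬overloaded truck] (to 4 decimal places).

For the numerator, keep only structural fatigue=true terms: 0.41·0.14 = 0.057400
Normalizer over all consistent configurations: 0.06·0.86 + 0.41·0.14 = 0.109000
P(structural fatigue | strain alarm, ¬overloaded truck) = 0.057400/0.109000 ≈ 0.5266

Pr[structural fatigue | strain alarm, ¬overloaded truck] ≈ 0.5266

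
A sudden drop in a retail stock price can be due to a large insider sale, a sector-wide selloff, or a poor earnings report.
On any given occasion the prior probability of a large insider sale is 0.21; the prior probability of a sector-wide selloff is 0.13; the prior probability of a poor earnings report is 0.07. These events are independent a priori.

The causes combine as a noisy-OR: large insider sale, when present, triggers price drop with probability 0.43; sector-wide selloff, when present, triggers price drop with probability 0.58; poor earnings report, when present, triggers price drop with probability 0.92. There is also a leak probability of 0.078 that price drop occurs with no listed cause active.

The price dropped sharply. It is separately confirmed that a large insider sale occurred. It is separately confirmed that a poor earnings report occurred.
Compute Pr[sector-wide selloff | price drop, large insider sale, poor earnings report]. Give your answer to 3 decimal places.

Under noisy-OR, P(price drop | causes) = 1 − (1−0.078)·∏(1−qᵢ) over the active causes.
P(price drop | large insider sale, poor earnings report) = 0.957957*0.87 + 0.982342*0.13 = 0.833423 + 0.127704 = 0.961127
Of this, 0.127704 comes from 0.982342*0.13 (the sector-wide selloff=true cases).
So P(sector-wide selloff | price drop, large insider sale, poor earnings report) = 0.127704/0.961127 ≈ 0.133.

Pr[sector-wide selloff | price drop, large insider sale, poor earnings report] ≈ 0.133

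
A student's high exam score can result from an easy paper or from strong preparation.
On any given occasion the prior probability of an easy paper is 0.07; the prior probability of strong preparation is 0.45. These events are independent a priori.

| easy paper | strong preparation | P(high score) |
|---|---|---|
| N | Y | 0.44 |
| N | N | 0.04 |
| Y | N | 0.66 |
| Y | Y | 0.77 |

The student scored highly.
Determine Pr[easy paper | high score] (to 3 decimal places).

Pr[easy paper | high score] ≈ 0.195

Enumerate the 4 (easy paper, strong preparation) configurations and weight by the priors:
  P(high score) = 0.04·0.93·0.55 + 0.44·0.93·0.45 + 0.66·0.07·0.55 + 0.77·0.07·0.45
        = 0.020460 + 0.184140 + 0.025410 + 0.024255 = 0.254265
Keeping only the easy paper-present terms gives 0.049665, so
  P(easy paper | high score) = 0.049665 / 0.254265 ≈ 0.195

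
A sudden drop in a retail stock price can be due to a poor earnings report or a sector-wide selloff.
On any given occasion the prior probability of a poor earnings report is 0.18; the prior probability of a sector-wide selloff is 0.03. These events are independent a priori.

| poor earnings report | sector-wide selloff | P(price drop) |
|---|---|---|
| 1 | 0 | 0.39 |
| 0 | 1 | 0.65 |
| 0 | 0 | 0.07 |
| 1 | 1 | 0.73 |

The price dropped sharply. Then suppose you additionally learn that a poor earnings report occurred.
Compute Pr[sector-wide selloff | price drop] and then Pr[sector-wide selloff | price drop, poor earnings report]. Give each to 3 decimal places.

For the numerator, keep only sector-wide selloff=true terms: 0.015990 + 0.003942 = 0.019932
Normalizer over all consistent configurations: 0.07×0.82×0.97 + 0.65×0.82×0.03 + 0.39×0.18×0.97 + 0.73×0.18×0.03 = 0.143704
P(sector-wide selloff | price drop) = 0.019932/0.143704 ≈ 0.139

Now condition on the additional information:
For the numerator, keep only sector-wide selloff=true terms: 0.73×0.03 = 0.021900
Normalizer over all consistent configurations: 0.39×0.97 + 0.73×0.03 = 0.400200
Posterior = 0.021900 / 0.400200 ≈ 0.055

Pr[sector-wide selloff | price drop] ≈ 0.139; Pr[sector-wide selloff | price drop, poor earnings report] ≈ 0.055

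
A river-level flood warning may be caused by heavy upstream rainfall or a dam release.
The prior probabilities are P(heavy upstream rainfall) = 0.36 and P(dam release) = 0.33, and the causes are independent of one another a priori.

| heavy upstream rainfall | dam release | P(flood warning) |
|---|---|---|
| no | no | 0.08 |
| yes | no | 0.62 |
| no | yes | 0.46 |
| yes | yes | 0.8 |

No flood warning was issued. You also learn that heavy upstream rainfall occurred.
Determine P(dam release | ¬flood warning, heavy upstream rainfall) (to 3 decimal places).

Enumerate both values of dam release and weight by the priors:
  P(¬flood warning | heavy upstream rainfall) = 0.38*0.67 + 0.2*0.33
        = 0.254600 + 0.066000 = 0.320600
The terms with dam release present sum to 0.066000, so
  P(dam release | ¬flood warning, heavy upstream rainfall) = 0.066000 / 0.320600 ≈ 0.206

P(dam release | ¬flood warning, heavy upstream rainfall) ≈ 0.206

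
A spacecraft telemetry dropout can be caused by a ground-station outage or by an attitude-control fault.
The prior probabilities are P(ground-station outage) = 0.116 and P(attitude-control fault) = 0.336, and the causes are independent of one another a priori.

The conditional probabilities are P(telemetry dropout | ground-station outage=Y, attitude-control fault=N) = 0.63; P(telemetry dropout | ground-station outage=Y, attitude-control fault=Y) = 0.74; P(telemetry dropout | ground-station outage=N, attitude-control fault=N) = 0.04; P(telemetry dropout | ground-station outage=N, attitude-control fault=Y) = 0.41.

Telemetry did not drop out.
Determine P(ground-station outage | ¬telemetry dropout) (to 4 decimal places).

P(ground-station outage | ¬telemetry dropout) ≈ 0.0497

By total probability over the 4 (ground-station outage, attitude-control fault) configurations:
  P(¬telemetry dropout) = 0.96*0.884*0.664 + 0.59*0.884*0.336 + 0.37*0.116*0.664 + 0.26*0.116*0.336
        = 0.563497 + 0.175244 + 0.028499 + 0.010134 = 0.777374
Configurations with ground-station outage contribute 0.038633, so
  P(ground-station outage | ¬telemetry dropout) = 0.038633 / 0.777374 ≈ 0.0497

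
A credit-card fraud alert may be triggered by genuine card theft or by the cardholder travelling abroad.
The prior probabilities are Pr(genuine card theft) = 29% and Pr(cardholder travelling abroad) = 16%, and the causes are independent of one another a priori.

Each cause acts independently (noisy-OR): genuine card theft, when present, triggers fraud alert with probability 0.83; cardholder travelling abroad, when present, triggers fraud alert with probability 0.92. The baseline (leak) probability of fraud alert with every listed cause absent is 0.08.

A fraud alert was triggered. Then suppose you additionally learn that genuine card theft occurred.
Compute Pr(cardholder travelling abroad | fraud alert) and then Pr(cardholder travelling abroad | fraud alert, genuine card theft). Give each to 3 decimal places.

Pr(cardholder travelling abroad | fraud alert) ≈ 0.374; Pr(cardholder travelling abroad | fraud alert, genuine card theft) ≈ 0.182

Under noisy-OR, P(fraud alert | causes) = 1 − (1−0.08)·∏(1−qᵢ) over the active causes.
Sum P(fraud alert|·) weighted by the priors over the 4 (genuine card theft, cardholder travelling abroad) configurations:
  P(fraud alert) = 0.08·0.71·0.84 + 0.9264·0.71·0.16 + 0.8436·0.29·0.84 + 0.987488·0.29·0.16
        = 0.047712 + 0.105239 + 0.205501 + 0.045819 = 0.404271
The terms with cardholder travelling abroad present sum to 0.151058, so
  P(cardholder travelling abroad | fraud alert) = 0.151058 / 0.404271 ≈ 0.374

Now condition on the additional information:
P(fraud alert | genuine card theft) = 0.8436*0.84 + 0.987488*0.16 = 0.708624 + 0.157998 = 0.866622
Of this, 0.157998 comes from 0.987488*0.16 (the cardholder travelling abroad=true cases).
P(cardholder travelling abroad | fraud alert, genuine card theft) = 0.157998 / 0.866622 ≈ 0.182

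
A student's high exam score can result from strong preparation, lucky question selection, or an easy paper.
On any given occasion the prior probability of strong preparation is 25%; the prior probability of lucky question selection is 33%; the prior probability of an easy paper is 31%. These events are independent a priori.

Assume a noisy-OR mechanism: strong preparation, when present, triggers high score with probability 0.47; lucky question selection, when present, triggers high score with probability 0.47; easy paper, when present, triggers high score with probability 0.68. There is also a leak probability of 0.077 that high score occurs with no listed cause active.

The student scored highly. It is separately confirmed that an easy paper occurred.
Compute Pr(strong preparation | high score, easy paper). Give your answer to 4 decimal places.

Under noisy-OR, P(high score | causes) = 1 − (1−0.077)·∏(1−qᵢ) over the active causes.
By total probability over the 4 (strong preparation, lucky question selection) configurations:
  P(high score | easy paper) = 0.70464×0.75×0.67 + 0.843459×0.75×0.33 + 0.843459×0.25×0.67 + 0.917033×0.25×0.33
        = 0.354082 + 0.208756 + 0.141279 + 0.075655 = 0.779772
Keeping only the strong preparation-present terms gives 0.216934, so
  P(strong preparation | high score, easy paper) = 0.216934 / 0.779772 ≈ 0.2782

Pr(strong preparation | high score, easy paper) ≈ 0.2782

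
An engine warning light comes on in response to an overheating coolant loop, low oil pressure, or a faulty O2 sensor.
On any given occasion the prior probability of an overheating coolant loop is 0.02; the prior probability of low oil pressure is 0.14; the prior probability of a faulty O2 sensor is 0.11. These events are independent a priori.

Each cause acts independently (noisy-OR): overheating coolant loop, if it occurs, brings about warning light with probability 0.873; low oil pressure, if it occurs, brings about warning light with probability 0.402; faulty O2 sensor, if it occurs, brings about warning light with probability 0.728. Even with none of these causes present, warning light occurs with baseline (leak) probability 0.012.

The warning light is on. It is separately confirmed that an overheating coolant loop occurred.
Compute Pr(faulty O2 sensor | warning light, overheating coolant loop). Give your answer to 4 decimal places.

Pr(faulty O2 sensor | warning light, overheating coolant loop) ≈ 0.1195

Under noisy-OR, P(warning light | causes) = 1 − (1−0.012)·∏(1−qᵢ) over the active causes.
Numerator (weight on configurations with faulty O2 sensor): 0.091371 + 0.015086 = 0.106457
Denominator P(warning light | overheating coolant loop): 0.874524×0.86×0.89 + 0.965871×0.86×0.11 + 0.924965×0.14×0.89 + 0.979591×0.14×0.11 = 0.891069
P(faulty O2 sensor | warning light, overheating coolant loop) = 0.106457/0.891069 ≈ 0.1195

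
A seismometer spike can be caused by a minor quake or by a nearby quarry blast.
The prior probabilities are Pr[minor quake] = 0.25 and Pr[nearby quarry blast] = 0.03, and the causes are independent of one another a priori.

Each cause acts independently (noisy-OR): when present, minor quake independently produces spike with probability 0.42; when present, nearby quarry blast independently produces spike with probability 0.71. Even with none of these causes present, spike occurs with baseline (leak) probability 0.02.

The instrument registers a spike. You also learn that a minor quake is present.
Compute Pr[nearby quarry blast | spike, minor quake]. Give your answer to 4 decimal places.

Pr[nearby quarry blast | spike, minor quake] ≈ 0.0565

Under noisy-OR, P(spike | causes) = 1 − (1−0.02)·∏(1−qᵢ) over the active causes.
By total probability over both values of nearby quarry blast:
  P(spike | minor quake) = 0.4316·0.97 + 0.835164·0.03
        = 0.418652 + 0.025055 = 0.443707
Configurations with nearby quarry blast contribute 0.025055, so
  P(nearby quarry blast | spike, minor quake) = 0.025055 / 0.443707 ≈ 0.0565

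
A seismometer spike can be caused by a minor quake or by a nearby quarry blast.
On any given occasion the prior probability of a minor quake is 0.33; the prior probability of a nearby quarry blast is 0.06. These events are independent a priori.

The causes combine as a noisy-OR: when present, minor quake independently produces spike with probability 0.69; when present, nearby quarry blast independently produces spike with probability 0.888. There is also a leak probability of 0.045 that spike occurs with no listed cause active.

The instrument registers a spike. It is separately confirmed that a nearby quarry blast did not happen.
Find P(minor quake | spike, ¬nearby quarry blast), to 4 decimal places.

Under noisy-OR, P(spike | causes) = 1 − (1−0.045)·∏(1−qᵢ) over the active causes.
Numerator (weight on configurations with minor quake): 0.70395*0.33 = 0.232303
The normalizing constant is 0.045*0.67 + 0.70395*0.33 = 0.262453
P(minor quake | spike, ¬nearby quarry blast) = 0.232303/0.262453 ≈ 0.8851

P(minor quake | spike, ¬nearby quarry blast) ≈ 0.8851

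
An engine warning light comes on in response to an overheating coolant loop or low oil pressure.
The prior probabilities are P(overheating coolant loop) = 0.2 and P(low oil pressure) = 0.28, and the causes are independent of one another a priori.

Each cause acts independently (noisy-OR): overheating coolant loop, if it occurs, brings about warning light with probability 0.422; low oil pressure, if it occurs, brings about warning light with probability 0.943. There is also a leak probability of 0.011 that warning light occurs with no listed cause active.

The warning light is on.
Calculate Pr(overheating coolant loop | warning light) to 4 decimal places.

Under noisy-OR, P(warning light | causes) = 1 − (1−0.011)·∏(1−qᵢ) over the active causes.
P(warning light) = 0.011·0.8·0.72 + 0.943627·0.8·0.28 + 0.428358·0.2·0.72 + 0.967416·0.2·0.28 = 0.006336 + 0.211372 + 0.061684 + 0.054175 = 0.333567
Of this, 0.115859 comes from 0.061684 + 0.054175 (the overheating coolant loop=true cases).
So P(overheating coolant loop | warning light) = 0.115859/0.333567 ≈ 0.3473.

Pr(overheating coolant loop | warning light) ≈ 0.3473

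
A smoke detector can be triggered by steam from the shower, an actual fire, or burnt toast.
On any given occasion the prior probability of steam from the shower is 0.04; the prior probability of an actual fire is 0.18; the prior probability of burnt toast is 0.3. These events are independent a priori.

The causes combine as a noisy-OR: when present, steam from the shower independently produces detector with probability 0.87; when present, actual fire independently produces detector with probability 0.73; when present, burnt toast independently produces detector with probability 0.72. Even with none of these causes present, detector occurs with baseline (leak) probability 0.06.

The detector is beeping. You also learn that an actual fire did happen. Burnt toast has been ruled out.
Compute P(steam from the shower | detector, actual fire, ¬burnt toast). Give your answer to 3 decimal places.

P(steam from the shower | detector, actual fire, ¬burnt toast) ≈ 0.051

Under noisy-OR, P(detector | causes) = 1 − (1−0.06)·∏(1−qᵢ) over the active causes.
P(detector | actual fire, ¬burnt toast) = 0.7462×0.96 + 0.967006×0.04 = 0.716352 + 0.038680 = 0.755032
Of this, 0.038680 comes from 0.967006×0.04 (the steam from the shower=true cases).
So P(steam from the shower | detector, actual fire, ¬burnt toast) = 0.038680/0.755032 ≈ 0.051.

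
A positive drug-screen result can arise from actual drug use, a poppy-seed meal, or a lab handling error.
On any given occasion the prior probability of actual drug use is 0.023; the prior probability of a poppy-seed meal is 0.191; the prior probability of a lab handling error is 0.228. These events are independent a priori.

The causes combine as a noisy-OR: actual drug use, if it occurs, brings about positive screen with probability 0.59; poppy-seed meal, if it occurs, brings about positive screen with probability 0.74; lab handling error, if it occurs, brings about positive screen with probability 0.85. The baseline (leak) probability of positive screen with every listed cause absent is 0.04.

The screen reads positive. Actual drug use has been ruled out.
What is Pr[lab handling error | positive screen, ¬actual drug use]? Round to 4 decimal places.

Pr[lab handling error | positive screen, ¬actual drug use] ≈ 0.5957

Under noisy-OR, P(positive screen | causes) = 1 − (1−0.04)·∏(1−qᵢ) over the active causes.
P(positive screen | ¬actual drug use) = 0.04·0.809·0.772 + 0.856·0.809·0.228 + 0.7504·0.191·0.772 + 0.96256·0.191·0.228 = 0.024982 + 0.157891 + 0.110648 + 0.041918 = 0.335439
Of this, 0.199809 comes from 0.157891 + 0.041918 (the lab handling error=true cases).
P(lab handling error | positive screen, ¬actual drug use) = 0.199809 / 0.335439 ≈ 0.5957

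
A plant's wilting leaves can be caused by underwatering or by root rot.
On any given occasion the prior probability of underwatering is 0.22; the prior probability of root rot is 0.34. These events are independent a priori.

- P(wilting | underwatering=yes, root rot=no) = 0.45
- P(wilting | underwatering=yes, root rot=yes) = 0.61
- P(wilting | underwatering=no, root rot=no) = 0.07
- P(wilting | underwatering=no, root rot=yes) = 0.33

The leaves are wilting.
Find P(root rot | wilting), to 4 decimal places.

By total probability over the 4 (underwatering, root rot) configurations:
  P(wilting) = 0.07*0.78*0.66 + 0.33*0.78*0.34 + 0.45*0.22*0.66 + 0.61*0.22*0.34
        = 0.036036 + 0.087516 + 0.065340 + 0.045628 = 0.234520
The terms with root rot present sum to 0.133144, so
  P(root rot | wilting) = 0.133144 / 0.234520 ≈ 0.5677

P(root rot | wilting) ≈ 0.5677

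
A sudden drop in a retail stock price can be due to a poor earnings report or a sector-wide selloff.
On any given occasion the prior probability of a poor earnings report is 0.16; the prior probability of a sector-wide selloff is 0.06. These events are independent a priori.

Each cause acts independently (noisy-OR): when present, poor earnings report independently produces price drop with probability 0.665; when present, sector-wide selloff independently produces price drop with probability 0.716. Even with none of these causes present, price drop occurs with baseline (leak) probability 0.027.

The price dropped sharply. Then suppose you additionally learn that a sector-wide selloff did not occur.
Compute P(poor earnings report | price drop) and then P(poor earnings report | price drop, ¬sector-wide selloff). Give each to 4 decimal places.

P(poor earnings report | price drop) ≈ 0.6558; P(poor earnings report | price drop, ¬sector-wide selloff) ≈ 0.8262

Under noisy-OR, P(price drop | causes) = 1 − (1−0.027)·∏(1−qᵢ) over the active causes.
P(price drop) = 0.027×0.84×0.94 + 0.723668×0.84×0.06 + 0.674045×0.16×0.94 + 0.907429×0.16×0.06 = 0.021319 + 0.036473 + 0.101376 + 0.008711 = 0.167879
Restricting to configurations with poor earnings report present: 0.101376 + 0.008711 = 0.110087.
P(poor earnings report | price drop) = 0.110087 / 0.167879 ≈ 0.6558

Now condition on the additional information:
For the numerator, keep only poor earnings report=true terms: 0.674045·0.16 = 0.107847
Denominator P(price drop | ¬sector-wide selloff): 0.027·0.84 + 0.674045·0.16 = 0.130527
Posterior = 0.107847 / 0.130527 ≈ 0.8262
With sector-wide selloff excluded, poor earnings report must carry more of the explanatory weight for the price drop.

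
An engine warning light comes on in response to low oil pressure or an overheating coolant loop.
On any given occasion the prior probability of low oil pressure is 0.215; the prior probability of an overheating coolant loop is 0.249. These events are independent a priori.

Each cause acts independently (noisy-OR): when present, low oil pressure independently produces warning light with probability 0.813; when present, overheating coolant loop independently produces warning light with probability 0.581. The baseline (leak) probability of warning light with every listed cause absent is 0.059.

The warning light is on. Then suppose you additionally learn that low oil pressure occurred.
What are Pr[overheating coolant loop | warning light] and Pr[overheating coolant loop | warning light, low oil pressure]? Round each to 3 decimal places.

Pr[overheating coolant loop | warning light] ≈ 0.500; Pr[overheating coolant loop | warning light, low oil pressure] ≈ 0.272

Under noisy-OR, P(warning light | causes) = 1 − (1−0.059)·∏(1−qᵢ) over the active causes.
P(warning light) = 0.059×0.785×0.751 + 0.605721×0.785×0.249 + 0.824033×0.215×0.751 + 0.92627×0.215×0.249 = 0.034783 + 0.118397 + 0.133052 + 0.049588 = 0.335820
The overheating coolant loop-present share is 0.118397 + 0.049588 = 0.167985.
P(overheating coolant loop | warning light) = 0.167985 / 0.335820 ≈ 0.500

With the extra evidence:
Sum P(warning light|·) weighted by the priors over both values of overheating coolant loop:
  P(warning light | low oil pressure) = 0.824033×0.751 + 0.92627×0.249
        = 0.618849 + 0.230641 = 0.849490
The terms with overheating coolant loop present sum to 0.230641, so
  P(overheating coolant loop | warning light, low oil pressure) = 0.230641 / 0.849490 ≈ 0.272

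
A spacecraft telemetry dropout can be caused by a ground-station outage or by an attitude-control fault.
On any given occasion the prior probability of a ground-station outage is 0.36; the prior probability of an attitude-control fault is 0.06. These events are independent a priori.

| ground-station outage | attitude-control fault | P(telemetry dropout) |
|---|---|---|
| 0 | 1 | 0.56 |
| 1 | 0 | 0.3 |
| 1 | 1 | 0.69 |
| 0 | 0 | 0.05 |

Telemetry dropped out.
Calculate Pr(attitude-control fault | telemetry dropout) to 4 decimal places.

Pr(attitude-control fault | telemetry dropout) ≈ 0.2167

P(telemetry dropout) = 0.05*0.64*0.94 + 0.56*0.64*0.06 + 0.3*0.36*0.94 + 0.69*0.36*0.06 = 0.030080 + 0.021504 + 0.101520 + 0.014904 = 0.168008
Restricting to configurations with attitude-control fault present: 0.021504 + 0.014904 = 0.036408.
P(attitude-control fault | telemetry dropout) = 0.036408 / 0.168008 ≈ 0.2167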